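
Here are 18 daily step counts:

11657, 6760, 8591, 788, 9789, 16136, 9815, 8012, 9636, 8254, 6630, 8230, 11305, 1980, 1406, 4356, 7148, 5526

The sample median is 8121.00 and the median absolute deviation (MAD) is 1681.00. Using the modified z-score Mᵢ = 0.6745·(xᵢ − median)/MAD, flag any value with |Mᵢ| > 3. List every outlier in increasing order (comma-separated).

|Mᵢ| > 3 ⇔ |xᵢ − 8121.00| > 3·1681.00/0.6745 = 7476.65.
So outliers lie outside [644.35, 15597.65].
16136: M = 3.22 → outlier.

16136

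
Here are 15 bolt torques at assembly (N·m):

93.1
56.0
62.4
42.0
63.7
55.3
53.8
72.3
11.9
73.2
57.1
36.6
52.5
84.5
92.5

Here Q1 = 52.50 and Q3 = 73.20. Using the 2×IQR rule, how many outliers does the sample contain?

IQR = 20.70; fences at 52.50 − 41.40 = 11.10 and 73.20 + 41.40 = 114.60.
Every value lies within the cutoffs.

0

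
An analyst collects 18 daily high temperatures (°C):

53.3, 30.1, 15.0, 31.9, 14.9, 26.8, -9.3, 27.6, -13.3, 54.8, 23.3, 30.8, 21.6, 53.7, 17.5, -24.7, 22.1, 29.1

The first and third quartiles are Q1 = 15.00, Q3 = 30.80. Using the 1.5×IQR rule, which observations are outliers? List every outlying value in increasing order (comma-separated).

IQR = Q3 − Q1 = 30.80 − 15.00 = 15.80.
Lower fence = Q1 − 1.5·IQR = 15.00 − 23.70 = -8.70.
Upper fence = Q3 + 1.5·IQR = 30.80 + 23.70 = 54.50.
-24.7 < -8.70 → outlier.
-13.3 < -8.70 → outlier.
-9.3 < -8.70 → outlier.
54.8 > 54.50 → outlier.
All remaining values lie within [-8.70, 54.50].

-24.7, -13.3, -9.3, 54.8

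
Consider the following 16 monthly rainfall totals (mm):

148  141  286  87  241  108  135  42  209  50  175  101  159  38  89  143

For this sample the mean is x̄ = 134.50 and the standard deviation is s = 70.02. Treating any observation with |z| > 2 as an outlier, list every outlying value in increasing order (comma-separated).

Cutoffs at x̄ ± 2s: 134.50 ± 2·70.02 = [-5.54, 274.54].
286: z = 2.16, |z| > 2 → outlier.
Every other value lies within [-5.54, 274.54].

286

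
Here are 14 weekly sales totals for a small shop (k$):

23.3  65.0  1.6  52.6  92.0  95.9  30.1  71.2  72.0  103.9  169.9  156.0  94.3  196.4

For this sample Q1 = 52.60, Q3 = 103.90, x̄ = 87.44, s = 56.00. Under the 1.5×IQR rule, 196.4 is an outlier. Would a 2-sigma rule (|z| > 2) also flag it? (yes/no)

z = (196.4 − 87.44) / 56.00 = 1.95.
|z| = 1.95 ≤ 2.

no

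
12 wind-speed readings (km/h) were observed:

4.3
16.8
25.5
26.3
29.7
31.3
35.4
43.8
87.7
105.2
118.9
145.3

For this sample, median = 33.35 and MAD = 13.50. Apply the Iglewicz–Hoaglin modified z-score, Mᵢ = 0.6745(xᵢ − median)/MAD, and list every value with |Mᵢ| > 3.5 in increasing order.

|Mᵢ| > 3.5 ⇔ |xᵢ − 33.35| > 3.5·13.50/0.6745 = 70.05.
So outliers lie outside [-36.70, 103.40].
105.2: M = 3.59 → outlier.
118.9: M = 4.27 → outlier.
145.3: M = 5.59 → outlier.

105.2, 118.9, 145.3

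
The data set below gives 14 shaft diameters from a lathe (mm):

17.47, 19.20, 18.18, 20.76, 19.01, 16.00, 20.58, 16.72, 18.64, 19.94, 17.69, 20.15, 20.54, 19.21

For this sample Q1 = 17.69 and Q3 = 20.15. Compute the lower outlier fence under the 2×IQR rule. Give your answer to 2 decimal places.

12.77

IQR = Q3 − Q1 = 20.15 − 17.69 = 2.46.
Lower fence = Q1 − 2·IQR = 17.69 − 4.92 = 12.77.
Upper fence = Q3 + 2·IQR = 20.15 + 4.92 = 25.07.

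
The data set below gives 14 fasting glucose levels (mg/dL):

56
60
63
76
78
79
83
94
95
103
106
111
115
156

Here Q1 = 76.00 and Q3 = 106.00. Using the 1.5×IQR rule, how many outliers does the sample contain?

1

IQR = 30.00; fences at 76.00 − 45.00 = 31.00 and 106.00 + 45.00 = 151.00.
Outside the cutoffs: 156.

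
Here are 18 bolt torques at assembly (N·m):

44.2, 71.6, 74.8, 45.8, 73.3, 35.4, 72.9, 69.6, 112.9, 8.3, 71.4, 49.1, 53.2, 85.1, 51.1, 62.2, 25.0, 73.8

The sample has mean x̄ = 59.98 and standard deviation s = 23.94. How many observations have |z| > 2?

2

Cutoffs: x̄ ± 2s = [12.10, 107.86].
Outside the cutoffs: 8.3, 112.9.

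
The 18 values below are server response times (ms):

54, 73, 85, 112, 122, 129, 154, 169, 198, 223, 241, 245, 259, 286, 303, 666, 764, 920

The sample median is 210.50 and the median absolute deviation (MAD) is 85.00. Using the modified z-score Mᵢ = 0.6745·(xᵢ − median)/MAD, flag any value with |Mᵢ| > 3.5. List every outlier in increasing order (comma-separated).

666, 764, 920

|Mᵢ| > 3.5 ⇔ |xᵢ − 210.50| > 3.5·85.00/0.6745 = 441.07.
So outliers lie outside [-230.57, 651.57].
666: M = 3.61 → outlier.
764: M = 4.39 → outlier.
920: M = 5.63 → outlier.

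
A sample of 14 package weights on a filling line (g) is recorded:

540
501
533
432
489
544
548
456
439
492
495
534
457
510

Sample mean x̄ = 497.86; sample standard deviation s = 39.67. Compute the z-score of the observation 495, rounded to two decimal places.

-0.07

z = (495 − 497.86) / 39.67 = -0.07.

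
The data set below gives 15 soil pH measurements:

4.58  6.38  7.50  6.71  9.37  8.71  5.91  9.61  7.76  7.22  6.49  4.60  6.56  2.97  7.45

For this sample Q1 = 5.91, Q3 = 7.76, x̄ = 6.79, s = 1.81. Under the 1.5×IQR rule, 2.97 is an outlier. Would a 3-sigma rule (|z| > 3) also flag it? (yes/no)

z = (2.97 − 6.79) / 1.81 = -2.11.
|z| = 2.11 ≤ 3.

no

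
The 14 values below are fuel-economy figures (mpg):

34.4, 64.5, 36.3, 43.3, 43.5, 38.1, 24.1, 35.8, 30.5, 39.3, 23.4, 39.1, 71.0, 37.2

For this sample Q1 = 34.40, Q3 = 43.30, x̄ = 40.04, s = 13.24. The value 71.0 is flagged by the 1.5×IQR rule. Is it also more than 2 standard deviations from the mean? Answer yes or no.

z = (71.0 − 40.04) / 13.24 = 2.34.
|z| = 2.34 > 2.

yes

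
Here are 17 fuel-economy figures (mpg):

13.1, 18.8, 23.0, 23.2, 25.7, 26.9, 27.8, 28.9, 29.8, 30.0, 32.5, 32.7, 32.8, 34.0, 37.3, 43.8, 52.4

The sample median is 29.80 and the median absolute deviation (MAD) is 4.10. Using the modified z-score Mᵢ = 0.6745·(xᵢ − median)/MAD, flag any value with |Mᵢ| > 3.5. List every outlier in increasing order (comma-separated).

|Mᵢ| > 3.5 ⇔ |xᵢ − 29.80| > 3.5·4.10/0.6745 = 21.28.
So outliers lie outside [8.52, 51.08].
52.4: M = 3.72 → outlier.

52.4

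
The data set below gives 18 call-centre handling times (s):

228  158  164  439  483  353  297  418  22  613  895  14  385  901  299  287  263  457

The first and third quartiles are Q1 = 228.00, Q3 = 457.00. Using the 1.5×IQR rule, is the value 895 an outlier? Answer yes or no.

yes

IQR = Q3 − Q1 = 457.00 − 228.00 = 229.00.
Lower fence = Q1 − 1.5·IQR = 228.00 − 343.50 = -115.50.
Upper fence = Q3 + 1.5·IQR = 457.00 + 343.50 = 800.50.
895 lies above the upper fence.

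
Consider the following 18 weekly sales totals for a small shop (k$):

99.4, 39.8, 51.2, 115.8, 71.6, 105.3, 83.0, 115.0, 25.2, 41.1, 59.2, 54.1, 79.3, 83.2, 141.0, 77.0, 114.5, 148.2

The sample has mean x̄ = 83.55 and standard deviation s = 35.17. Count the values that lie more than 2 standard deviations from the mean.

Cutoffs: x̄ ± 2s = [13.21, 153.89].
Every value lies within the cutoffs.

0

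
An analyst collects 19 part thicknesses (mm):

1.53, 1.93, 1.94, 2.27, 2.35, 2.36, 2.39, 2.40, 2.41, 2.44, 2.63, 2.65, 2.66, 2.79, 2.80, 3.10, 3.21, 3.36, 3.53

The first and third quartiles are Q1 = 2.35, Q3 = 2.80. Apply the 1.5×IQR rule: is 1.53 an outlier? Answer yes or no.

yes

IQR = Q3 − Q1 = 2.80 − 2.35 = 0.45.
Lower fence = Q1 − 1.5·IQR = 2.35 − 0.675 = 1.675.
Upper fence = Q3 + 1.5·IQR = 2.80 + 0.675 = 3.475.
1.53 lies below the lower fence.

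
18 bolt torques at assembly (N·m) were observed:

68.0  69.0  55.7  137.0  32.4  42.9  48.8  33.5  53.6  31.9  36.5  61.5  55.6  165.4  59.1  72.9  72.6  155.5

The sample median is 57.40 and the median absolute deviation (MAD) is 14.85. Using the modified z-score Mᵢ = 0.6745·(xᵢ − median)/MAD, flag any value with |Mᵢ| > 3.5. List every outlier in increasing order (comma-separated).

|Mᵢ| > 3.5 ⇔ |xᵢ − 57.40| > 3.5·14.85/0.6745 = 77.06.
So outliers lie outside [-19.66, 134.46].
137.0: M = 3.62 → outlier.
155.5: M = 4.46 → outlier.
165.4: M = 4.91 → outlier.

137.0, 155.5, 165.4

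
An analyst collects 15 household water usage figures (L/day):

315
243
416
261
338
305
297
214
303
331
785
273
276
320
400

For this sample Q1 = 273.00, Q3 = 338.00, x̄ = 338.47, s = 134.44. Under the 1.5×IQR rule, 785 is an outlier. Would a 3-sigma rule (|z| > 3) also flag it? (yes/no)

z = (785 − 338.47) / 134.44 = 3.32.
|z| = 3.32 > 3.

yes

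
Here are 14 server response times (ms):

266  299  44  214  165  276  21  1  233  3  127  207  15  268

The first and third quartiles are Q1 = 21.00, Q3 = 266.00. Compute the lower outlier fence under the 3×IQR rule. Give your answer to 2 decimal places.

-714.00

IQR = Q3 − Q1 = 266.00 − 21.00 = 245.00.
Lower fence = Q1 − 3·IQR = 21.00 − 735.00 = -714.00.
Upper fence = Q3 + 3·IQR = 266.00 + 735.00 = 1001.00.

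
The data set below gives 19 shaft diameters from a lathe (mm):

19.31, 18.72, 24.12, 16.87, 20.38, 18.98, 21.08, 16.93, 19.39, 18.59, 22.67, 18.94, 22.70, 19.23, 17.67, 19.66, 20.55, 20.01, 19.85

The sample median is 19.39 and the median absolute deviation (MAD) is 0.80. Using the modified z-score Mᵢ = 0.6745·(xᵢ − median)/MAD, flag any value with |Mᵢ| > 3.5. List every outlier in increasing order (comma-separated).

|Mᵢ| > 3.5 ⇔ |xᵢ − 19.39| > 3.5·0.80/0.6745 = 4.15.
So outliers lie outside [15.24, 23.54].
24.12: M = 3.99 → outlier.

24.12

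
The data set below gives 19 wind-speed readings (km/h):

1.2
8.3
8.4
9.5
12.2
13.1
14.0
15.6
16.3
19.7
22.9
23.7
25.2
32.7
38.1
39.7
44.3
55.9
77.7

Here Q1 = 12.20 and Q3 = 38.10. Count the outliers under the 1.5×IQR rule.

1

IQR = 25.90; fences at 12.20 − 38.85 = -26.65 and 38.10 + 38.85 = 76.95.
Outside the cutoffs: 77.7.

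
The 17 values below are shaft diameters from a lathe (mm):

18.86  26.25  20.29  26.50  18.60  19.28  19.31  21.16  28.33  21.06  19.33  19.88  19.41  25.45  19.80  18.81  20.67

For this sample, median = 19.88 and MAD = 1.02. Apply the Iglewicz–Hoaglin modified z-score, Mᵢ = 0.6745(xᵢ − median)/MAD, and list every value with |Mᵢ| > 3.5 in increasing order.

|Mᵢ| > 3.5 ⇔ |xᵢ − 19.88| > 3.5·1.02/0.6745 = 5.29.
So outliers lie outside [14.59, 25.17].
25.45: M = 3.68 → outlier.
26.25: M = 4.21 → outlier.
26.50: M = 4.38 → outlier.
28.33: M = 5.59 → outlier.

25.45, 26.25, 26.50, 28.33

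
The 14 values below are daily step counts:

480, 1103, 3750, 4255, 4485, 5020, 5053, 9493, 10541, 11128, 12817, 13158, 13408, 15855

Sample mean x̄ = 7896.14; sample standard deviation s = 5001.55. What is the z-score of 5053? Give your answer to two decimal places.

z = (5053 − 7896.14) / 5001.55 = -0.57.

-0.57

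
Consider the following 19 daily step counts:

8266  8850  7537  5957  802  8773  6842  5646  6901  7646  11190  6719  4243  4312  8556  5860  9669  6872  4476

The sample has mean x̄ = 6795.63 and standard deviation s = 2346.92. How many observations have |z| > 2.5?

1

Cutoffs: x̄ ± 2.5s = [928.33, 12662.93].
Outside the cutoffs: 802.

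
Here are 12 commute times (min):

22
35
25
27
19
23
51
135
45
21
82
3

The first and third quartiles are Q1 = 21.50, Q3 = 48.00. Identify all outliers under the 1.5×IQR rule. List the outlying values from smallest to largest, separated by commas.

135

IQR = Q3 − Q1 = 48.00 − 21.50 = 26.50.
Lower fence = Q1 − 1.5·IQR = 21.50 − 39.75 = -18.25.
Upper fence = Q3 + 1.5·IQR = 48.00 + 39.75 = 87.75.
135 > 87.75 → outlier.
All remaining values lie within [-18.25, 87.75].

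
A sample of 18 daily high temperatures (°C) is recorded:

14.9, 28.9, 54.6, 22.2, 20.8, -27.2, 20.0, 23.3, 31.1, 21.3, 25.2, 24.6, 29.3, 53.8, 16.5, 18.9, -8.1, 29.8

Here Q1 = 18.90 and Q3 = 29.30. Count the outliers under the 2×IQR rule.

4

IQR = 10.40; fences at 18.90 − 20.80 = -1.90 and 29.30 + 20.80 = 50.10.
Outside the cutoffs: -27.2, -8.1, 53.8, 54.6.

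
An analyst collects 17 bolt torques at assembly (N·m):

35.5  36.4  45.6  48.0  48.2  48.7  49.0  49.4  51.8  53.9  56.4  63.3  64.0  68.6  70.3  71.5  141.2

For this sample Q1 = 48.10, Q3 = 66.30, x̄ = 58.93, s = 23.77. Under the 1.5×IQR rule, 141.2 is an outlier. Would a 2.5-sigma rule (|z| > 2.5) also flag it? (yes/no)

z = (141.2 − 58.93) / 23.77 = 3.46.
|z| = 3.46 > 2.5.

yes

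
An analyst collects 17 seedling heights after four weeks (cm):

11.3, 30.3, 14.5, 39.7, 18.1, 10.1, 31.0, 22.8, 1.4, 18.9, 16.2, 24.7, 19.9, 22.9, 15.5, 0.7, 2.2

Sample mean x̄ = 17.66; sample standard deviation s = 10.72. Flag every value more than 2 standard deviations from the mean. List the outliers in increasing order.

Cutoffs at x̄ ± 2s: 17.66 ± 2·10.72 = [-3.78, 39.10].
39.7: z = 2.06, |z| > 2 → outlier.
Every other value lies within [-3.78, 39.10].

39.7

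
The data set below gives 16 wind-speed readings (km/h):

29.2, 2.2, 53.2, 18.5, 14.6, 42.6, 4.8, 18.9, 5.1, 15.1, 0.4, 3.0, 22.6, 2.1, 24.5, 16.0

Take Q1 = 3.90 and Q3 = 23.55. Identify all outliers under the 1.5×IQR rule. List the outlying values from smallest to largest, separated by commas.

53.2

IQR = Q3 − Q1 = 23.55 − 3.90 = 19.65.
Lower fence = Q1 − 1.5·IQR = 3.90 − 29.475 = -25.575.
Upper fence = Q3 + 1.5·IQR = 23.55 + 29.475 = 53.025.
53.2 > 53.025 → outlier.
All remaining values lie within [-25.575, 53.025].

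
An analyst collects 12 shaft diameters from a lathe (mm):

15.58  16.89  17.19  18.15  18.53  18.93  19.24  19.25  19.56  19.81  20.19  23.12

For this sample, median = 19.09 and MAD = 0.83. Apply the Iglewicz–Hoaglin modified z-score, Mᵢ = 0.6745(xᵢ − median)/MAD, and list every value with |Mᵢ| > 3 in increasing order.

23.12

|Mᵢ| > 3 ⇔ |xᵢ − 19.09| > 3·0.83/0.6745 = 3.69.
So outliers lie outside [15.40, 22.78].
23.12: M = 3.27 → outlier.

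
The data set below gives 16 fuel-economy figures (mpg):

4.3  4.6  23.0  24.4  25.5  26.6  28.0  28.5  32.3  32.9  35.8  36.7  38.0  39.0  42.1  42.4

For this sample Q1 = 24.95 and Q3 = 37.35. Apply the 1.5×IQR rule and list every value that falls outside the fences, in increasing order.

4.3, 4.6

IQR = Q3 − Q1 = 37.35 − 24.95 = 12.40.
Lower fence = Q1 − 1.5·IQR = 24.95 − 18.60 = 6.35.
Upper fence = Q3 + 1.5·IQR = 37.35 + 18.60 = 55.95.
4.3 < 6.35 → outlier.
4.6 < 6.35 → outlier.
All remaining values lie within [6.35, 55.95].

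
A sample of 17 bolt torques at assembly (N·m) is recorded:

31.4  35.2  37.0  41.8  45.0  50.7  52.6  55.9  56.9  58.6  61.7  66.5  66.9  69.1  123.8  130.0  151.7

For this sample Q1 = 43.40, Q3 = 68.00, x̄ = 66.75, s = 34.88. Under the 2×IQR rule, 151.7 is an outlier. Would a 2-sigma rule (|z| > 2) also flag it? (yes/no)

yes

z = (151.7 − 66.75) / 34.88 = 2.44.
|z| = 2.44 > 2.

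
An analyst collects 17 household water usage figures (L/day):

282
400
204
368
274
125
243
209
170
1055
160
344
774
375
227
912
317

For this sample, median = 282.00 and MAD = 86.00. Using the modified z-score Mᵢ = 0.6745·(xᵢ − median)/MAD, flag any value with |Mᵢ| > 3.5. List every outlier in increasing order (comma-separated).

|Mᵢ| > 3.5 ⇔ |xᵢ − 282.00| > 3.5·86.00/0.6745 = 446.26.
So outliers lie outside [-164.26, 728.26].
774: M = 3.86 → outlier.
912: M = 4.94 → outlier.
1055: M = 6.06 → outlier.

774, 912, 1055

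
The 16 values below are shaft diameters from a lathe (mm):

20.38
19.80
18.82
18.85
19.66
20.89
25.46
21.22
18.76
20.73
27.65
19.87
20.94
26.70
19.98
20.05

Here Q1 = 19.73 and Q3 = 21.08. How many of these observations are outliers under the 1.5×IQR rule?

3

IQR = 1.35; fences at 19.73 − 2.025 = 17.705 and 21.08 + 2.025 = 23.105.
Outside the cutoffs: 25.46, 26.70, 27.65.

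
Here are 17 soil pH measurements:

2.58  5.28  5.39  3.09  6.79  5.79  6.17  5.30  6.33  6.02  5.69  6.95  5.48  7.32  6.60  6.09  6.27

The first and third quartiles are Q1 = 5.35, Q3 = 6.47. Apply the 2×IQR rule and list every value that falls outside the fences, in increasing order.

IQR = Q3 − Q1 = 6.47 − 5.35 = 1.12.
Lower fence = Q1 − 2·IQR = 5.35 − 2.24 = 3.11.
Upper fence = Q3 + 2·IQR = 6.47 + 2.24 = 8.71.
2.58 < 3.11 → outlier.
3.09 < 3.11 → outlier.
All remaining values lie within [3.11, 8.71].

2.58, 3.09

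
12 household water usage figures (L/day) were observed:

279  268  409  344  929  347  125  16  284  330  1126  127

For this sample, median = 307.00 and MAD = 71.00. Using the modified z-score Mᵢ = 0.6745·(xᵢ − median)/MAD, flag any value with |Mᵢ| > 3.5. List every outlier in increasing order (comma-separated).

929, 1126

|Mᵢ| > 3.5 ⇔ |xᵢ − 307.00| > 3.5·71.00/0.6745 = 368.42.
So outliers lie outside [-61.42, 675.42].
929: M = 5.91 → outlier.
1126: M = 7.78 → outlier.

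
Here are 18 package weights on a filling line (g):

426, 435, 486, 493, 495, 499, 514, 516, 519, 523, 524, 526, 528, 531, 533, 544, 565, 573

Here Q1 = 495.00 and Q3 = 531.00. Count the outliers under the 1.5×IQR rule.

IQR = 36.00; fences at 495.00 − 54.00 = 441.00 and 531.00 + 54.00 = 585.00.
Outside the cutoffs: 426, 435.

2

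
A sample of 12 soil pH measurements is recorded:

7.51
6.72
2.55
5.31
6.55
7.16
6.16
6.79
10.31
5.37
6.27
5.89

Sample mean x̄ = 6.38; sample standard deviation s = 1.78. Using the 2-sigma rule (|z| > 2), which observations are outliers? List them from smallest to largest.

Cutoffs at x̄ ± 2s: 6.38 ± 2·1.78 = [2.82, 9.94].
2.55: z = -2.15, |z| > 2 → outlier.
10.31: z = 2.21, |z| > 2 → outlier.
Every other value lies within [2.82, 9.94].

2.55, 10.31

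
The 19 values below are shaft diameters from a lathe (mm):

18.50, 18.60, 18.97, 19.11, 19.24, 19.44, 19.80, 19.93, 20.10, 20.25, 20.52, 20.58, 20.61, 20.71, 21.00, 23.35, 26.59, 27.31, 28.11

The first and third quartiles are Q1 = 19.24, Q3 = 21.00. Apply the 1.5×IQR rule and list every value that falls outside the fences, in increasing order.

26.59, 27.31, 28.11

IQR = Q3 − Q1 = 21.00 − 19.24 = 1.76.
Lower fence = Q1 − 1.5·IQR = 19.24 − 2.64 = 16.60.
Upper fence = Q3 + 1.5·IQR = 21.00 + 2.64 = 23.64.
26.59 > 23.64 → outlier.
27.31 > 23.64 → outlier.
28.11 > 23.64 → outlier.
All remaining values lie within [16.60, 23.64].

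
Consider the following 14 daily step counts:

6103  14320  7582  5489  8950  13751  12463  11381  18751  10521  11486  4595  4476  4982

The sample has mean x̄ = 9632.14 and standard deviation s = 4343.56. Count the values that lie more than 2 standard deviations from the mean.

1

Cutoffs: x̄ ± 2s = [945.02, 18319.26].
Outside the cutoffs: 18751.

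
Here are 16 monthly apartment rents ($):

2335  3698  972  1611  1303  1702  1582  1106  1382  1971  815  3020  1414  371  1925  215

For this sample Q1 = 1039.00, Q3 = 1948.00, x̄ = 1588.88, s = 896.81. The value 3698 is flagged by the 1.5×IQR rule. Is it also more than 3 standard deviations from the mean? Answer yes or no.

z = (3698 − 1588.88) / 896.81 = 2.35.
|z| = 2.35 ≤ 3.

no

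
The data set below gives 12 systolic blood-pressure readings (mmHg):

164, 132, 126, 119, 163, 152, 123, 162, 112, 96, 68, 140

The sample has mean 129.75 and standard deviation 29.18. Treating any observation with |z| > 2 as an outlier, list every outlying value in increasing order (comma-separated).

Cutoffs at x̄ ± 2s: 129.75 ± 2·29.18 = [71.39, 188.11].
68: z = -2.12, |z| > 2 → outlier.
Every other value lies within [71.39, 188.11].

68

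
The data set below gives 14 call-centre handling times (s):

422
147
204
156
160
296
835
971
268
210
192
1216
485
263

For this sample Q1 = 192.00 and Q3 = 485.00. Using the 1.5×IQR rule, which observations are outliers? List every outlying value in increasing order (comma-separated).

971, 1216

IQR = Q3 − Q1 = 485.00 − 192.00 = 293.00.
Lower fence = Q1 − 1.5·IQR = 192.00 − 439.50 = -247.50.
Upper fence = Q3 + 1.5·IQR = 485.00 + 439.50 = 924.50.
971 > 924.50 → outlier.
1216 > 924.50 → outlier.
All remaining values lie within [-247.50, 924.50].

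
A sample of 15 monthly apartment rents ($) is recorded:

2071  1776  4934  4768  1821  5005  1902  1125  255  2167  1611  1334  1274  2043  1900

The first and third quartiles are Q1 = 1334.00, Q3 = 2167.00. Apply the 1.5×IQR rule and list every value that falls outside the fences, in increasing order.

4768, 4934, 5005

IQR = Q3 − Q1 = 2167.00 − 1334.00 = 833.00.
Lower fence = Q1 − 1.5·IQR = 1334.00 − 1249.50 = 84.50.
Upper fence = Q3 + 1.5·IQR = 2167.00 + 1249.50 = 3416.50.
4768 > 3416.50 → outlier.
4934 > 3416.50 → outlier.
5005 > 3416.50 → outlier.
All remaining values lie within [84.50, 3416.50].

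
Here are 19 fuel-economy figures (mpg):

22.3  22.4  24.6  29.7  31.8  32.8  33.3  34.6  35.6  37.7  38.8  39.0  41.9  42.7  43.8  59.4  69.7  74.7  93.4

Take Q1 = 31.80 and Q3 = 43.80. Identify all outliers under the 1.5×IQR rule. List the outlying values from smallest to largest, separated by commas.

IQR = Q3 − Q1 = 43.80 − 31.80 = 12.00.
Lower fence = Q1 − 1.5·IQR = 31.80 − 18.00 = 13.80.
Upper fence = Q3 + 1.5·IQR = 43.80 + 18.00 = 61.80.
69.7 > 61.80 → outlier.
74.7 > 61.80 → outlier.
93.4 > 61.80 → outlier.
All remaining values lie within [13.80, 61.80].

69.7, 74.7, 93.4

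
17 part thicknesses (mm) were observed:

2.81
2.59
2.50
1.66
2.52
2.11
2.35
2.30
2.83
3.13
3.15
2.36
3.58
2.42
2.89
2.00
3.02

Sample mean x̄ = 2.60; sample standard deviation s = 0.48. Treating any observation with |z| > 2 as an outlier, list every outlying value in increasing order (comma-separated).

3.58

Cutoffs at x̄ ± 2s: 2.60 ± 2·0.48 = [1.64, 3.56].
3.58: z = 2.04, |z| > 2 → outlier.
Every other value lies within [1.64, 3.56].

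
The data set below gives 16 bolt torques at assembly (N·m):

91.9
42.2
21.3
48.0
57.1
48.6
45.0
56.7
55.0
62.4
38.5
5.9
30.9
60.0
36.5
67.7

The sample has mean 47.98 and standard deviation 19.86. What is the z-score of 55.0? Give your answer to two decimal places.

z = (55.0 − 47.98) / 19.86 = 0.35.

0.35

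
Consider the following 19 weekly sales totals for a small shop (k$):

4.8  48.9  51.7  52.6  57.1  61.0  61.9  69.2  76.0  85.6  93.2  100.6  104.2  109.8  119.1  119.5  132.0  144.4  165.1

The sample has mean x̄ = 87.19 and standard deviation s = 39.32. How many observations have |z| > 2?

Cutoffs: x̄ ± 2s = [8.55, 165.83].
Outside the cutoffs: 4.8.

1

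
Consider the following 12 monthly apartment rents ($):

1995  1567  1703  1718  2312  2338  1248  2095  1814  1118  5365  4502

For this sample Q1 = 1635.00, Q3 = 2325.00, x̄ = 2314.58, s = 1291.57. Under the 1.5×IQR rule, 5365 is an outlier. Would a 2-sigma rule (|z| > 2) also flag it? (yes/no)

yes

z = (5365 − 2314.58) / 1291.57 = 2.36.
|z| = 2.36 > 2.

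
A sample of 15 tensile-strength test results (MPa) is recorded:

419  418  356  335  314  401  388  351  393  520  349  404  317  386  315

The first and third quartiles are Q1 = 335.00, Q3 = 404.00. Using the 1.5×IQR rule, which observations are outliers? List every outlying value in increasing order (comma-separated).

520

IQR = Q3 − Q1 = 404.00 − 335.00 = 69.00.
Lower fence = Q1 − 1.5·IQR = 335.00 − 103.50 = 231.50.
Upper fence = Q3 + 1.5·IQR = 404.00 + 103.50 = 507.50.
520 > 507.50 → outlier.
All remaining values lie within [231.50, 507.50].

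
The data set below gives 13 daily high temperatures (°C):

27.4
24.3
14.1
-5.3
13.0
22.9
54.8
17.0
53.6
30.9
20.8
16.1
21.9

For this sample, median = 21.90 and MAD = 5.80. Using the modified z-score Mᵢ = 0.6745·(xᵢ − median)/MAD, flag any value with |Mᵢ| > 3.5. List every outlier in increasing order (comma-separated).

|Mᵢ| > 3.5 ⇔ |xᵢ − 21.90| > 3.5·5.80/0.6745 = 30.10.
So outliers lie outside [-8.20, 52.00].
53.6: M = 3.69 → outlier.
54.8: M = 3.83 → outlier.

53.6, 54.8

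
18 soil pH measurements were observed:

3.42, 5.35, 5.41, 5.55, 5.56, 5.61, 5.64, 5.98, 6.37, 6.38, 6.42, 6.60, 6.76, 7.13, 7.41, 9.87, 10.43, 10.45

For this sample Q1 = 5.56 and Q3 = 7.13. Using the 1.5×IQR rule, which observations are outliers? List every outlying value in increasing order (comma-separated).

9.87, 10.43, 10.45

IQR = Q3 − Q1 = 7.13 − 5.56 = 1.57.
Lower fence = Q1 − 1.5·IQR = 5.56 − 2.355 = 3.205.
Upper fence = Q3 + 1.5·IQR = 7.13 + 2.355 = 9.485.
9.87 > 9.485 → outlier.
10.43 > 9.485 → outlier.
10.45 > 9.485 → outlier.
All remaining values lie within [3.205, 9.485].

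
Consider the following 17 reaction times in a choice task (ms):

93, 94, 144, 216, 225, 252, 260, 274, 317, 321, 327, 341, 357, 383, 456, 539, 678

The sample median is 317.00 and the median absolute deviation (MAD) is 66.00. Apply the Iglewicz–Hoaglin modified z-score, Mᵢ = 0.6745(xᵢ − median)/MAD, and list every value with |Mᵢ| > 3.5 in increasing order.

678

|Mᵢ| > 3.5 ⇔ |xᵢ − 317.00| > 3.5·66.00/0.6745 = 342.48.
So outliers lie outside [-25.48, 659.48].
678: M = 3.69 → outlier.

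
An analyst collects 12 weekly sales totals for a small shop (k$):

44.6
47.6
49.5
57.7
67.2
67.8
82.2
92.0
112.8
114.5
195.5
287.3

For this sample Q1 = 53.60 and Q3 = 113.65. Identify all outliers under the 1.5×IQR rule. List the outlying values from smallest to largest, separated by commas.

287.3

IQR = Q3 − Q1 = 113.65 − 53.60 = 60.05.
Lower fence = Q1 − 1.5·IQR = 53.60 − 90.075 = -36.475.
Upper fence = Q3 + 1.5·IQR = 113.65 + 90.075 = 203.725.
287.3 > 203.725 → outlier.
All remaining values lie within [-36.475, 203.725].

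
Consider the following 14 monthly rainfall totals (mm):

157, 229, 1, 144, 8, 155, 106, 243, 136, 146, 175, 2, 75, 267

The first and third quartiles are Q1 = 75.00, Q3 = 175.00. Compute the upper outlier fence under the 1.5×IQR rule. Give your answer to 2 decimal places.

IQR = Q3 − Q1 = 175.00 − 75.00 = 100.00.
Lower fence = Q1 − 1.5·IQR = 75.00 − 150.00 = -75.00.
Upper fence = Q3 + 1.5·IQR = 175.00 + 150.00 = 325.00.

325.00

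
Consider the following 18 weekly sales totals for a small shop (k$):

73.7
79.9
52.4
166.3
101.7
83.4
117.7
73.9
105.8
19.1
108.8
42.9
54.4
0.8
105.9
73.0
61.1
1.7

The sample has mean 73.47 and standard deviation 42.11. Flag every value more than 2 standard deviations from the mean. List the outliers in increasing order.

Cutoffs at x̄ ± 2s: 73.47 ± 2·42.11 = [-10.75, 157.69].
166.3: z = 2.20, |z| > 2 → outlier.
Every other value lies within [-10.75, 157.69].

166.3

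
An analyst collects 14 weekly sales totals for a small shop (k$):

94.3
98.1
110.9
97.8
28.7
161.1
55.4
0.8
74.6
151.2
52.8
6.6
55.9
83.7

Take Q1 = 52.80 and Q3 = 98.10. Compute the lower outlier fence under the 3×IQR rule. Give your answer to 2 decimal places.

-83.10

IQR = Q3 − Q1 = 98.10 − 52.80 = 45.30.
Lower fence = Q1 − 3·IQR = 52.80 − 135.90 = -83.10.
Upper fence = Q3 + 3·IQR = 98.10 + 135.90 = 234.00.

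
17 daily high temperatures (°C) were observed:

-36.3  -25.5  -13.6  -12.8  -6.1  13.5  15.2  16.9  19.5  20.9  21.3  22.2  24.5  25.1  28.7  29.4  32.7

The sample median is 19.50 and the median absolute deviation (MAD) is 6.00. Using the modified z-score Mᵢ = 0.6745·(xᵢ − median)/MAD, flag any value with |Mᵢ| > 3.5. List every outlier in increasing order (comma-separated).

-36.3, -25.5, -13.6, -12.8

|Mᵢ| > 3.5 ⇔ |xᵢ − 19.50| > 3.5·6.00/0.6745 = 31.13.
So outliers lie outside [-11.63, 50.63].
-36.3: M = -6.27 → outlier.
-25.5: M = -5.06 → outlier.
-13.6: M = -3.72 → outlier.
-12.8: M = -3.63 → outlier.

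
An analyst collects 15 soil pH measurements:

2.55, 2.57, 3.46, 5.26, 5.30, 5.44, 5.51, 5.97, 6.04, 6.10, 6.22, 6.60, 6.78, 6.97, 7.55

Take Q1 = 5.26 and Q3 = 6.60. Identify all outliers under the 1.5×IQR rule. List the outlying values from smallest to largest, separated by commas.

IQR = Q3 − Q1 = 6.60 − 5.26 = 1.34.
Lower fence = Q1 − 1.5·IQR = 5.26 − 2.01 = 3.25.
Upper fence = Q3 + 1.5·IQR = 6.60 + 2.01 = 8.61.
2.55 < 3.25 → outlier.
2.57 < 3.25 → outlier.
All remaining values lie within [3.25, 8.61].

2.55, 2.57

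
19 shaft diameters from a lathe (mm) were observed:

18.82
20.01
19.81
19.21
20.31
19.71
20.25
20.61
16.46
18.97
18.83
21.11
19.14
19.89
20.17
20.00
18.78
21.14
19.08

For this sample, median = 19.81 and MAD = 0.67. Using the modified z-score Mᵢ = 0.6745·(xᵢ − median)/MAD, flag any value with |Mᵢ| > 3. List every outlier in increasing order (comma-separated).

16.46

|Mᵢ| > 3 ⇔ |xᵢ − 19.81| > 3·0.67/0.6745 = 2.98.
So outliers lie outside [16.83, 22.79].
16.46: M = -3.37 → outlier.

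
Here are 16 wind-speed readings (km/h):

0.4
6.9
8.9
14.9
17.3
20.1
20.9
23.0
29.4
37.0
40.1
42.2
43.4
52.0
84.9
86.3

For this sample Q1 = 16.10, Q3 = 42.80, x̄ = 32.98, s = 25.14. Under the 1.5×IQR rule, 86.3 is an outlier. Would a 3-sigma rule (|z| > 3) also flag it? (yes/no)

no

z = (86.3 − 32.98) / 25.14 = 2.12.
|z| = 2.12 ≤ 3.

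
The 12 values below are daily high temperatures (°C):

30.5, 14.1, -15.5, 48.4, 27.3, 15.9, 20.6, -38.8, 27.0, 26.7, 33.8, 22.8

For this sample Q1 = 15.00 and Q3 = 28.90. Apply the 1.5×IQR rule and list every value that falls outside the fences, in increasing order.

IQR = Q3 − Q1 = 28.90 − 15.00 = 13.90.
Lower fence = Q1 − 1.5·IQR = 15.00 − 20.85 = -5.85.
Upper fence = Q3 + 1.5·IQR = 28.90 + 20.85 = 49.75.
-38.8 < -5.85 → outlier.
-15.5 < -5.85 → outlier.
All remaining values lie within [-5.85, 49.75].

-38.8, -15.5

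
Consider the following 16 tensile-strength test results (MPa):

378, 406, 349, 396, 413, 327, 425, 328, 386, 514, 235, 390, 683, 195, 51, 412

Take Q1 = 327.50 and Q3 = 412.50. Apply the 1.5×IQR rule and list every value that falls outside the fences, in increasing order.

51, 195, 683

IQR = Q3 − Q1 = 412.50 − 327.50 = 85.00.
Lower fence = Q1 − 1.5·IQR = 327.50 − 127.50 = 200.00.
Upper fence = Q3 + 1.5·IQR = 412.50 + 127.50 = 540.00.
51 < 200.00 → outlier.
195 < 200.00 → outlier.
683 > 540.00 → outlier.
All remaining values lie within [200.00, 540.00].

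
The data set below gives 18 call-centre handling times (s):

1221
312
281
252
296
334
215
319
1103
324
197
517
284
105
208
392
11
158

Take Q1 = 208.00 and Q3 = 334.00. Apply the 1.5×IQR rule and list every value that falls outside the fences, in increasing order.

11, 1103, 1221

IQR = Q3 − Q1 = 334.00 − 208.00 = 126.00.
Lower fence = Q1 − 1.5·IQR = 208.00 − 189.00 = 19.00.
Upper fence = Q3 + 1.5·IQR = 334.00 + 189.00 = 523.00.
11 < 19.00 → outlier.
1103 > 523.00 → outlier.
1221 > 523.00 → outlier.
All remaining values lie within [19.00, 523.00].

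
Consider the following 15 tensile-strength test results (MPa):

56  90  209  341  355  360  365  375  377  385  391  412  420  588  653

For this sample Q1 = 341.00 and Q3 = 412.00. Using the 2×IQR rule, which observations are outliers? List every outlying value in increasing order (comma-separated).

IQR = Q3 − Q1 = 412.00 − 341.00 = 71.00.
Lower fence = Q1 − 2·IQR = 341.00 − 142.00 = 199.00.
Upper fence = Q3 + 2·IQR = 412.00 + 142.00 = 554.00.
56 < 199.00 → outlier.
90 < 199.00 → outlier.
588 > 554.00 → outlier.
653 > 554.00 → outlier.
All remaining values lie within [199.00, 554.00].

56, 90, 588, 653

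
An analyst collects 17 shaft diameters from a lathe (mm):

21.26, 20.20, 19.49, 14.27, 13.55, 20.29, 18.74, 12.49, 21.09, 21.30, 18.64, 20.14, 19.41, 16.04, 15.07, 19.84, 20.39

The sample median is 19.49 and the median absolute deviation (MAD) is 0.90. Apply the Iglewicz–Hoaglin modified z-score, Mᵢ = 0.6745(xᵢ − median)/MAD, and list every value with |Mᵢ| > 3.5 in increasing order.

12.49, 13.55, 14.27

|Mᵢ| > 3.5 ⇔ |xᵢ − 19.49| > 3.5·0.90/0.6745 = 4.67.
So outliers lie outside [14.82, 24.16].
12.49: M = -5.25 → outlier.
13.55: M = -4.45 → outlier.
14.27: M = -3.91 → outlier.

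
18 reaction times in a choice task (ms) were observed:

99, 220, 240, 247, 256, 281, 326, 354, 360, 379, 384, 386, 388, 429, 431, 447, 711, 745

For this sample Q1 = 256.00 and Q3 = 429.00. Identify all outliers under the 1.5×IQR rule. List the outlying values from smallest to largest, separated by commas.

711, 745

IQR = Q3 − Q1 = 429.00 − 256.00 = 173.00.
Lower fence = Q1 − 1.5·IQR = 256.00 − 259.50 = -3.50.
Upper fence = Q3 + 1.5·IQR = 429.00 + 259.50 = 688.50.
711 > 688.50 → outlier.
745 > 688.50 → outlier.
All remaining values lie within [-3.50, 688.50].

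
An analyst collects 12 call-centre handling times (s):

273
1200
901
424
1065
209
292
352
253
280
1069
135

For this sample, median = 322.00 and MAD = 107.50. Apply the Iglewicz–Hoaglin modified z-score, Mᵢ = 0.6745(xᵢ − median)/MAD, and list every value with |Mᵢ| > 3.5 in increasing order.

901, 1065, 1069, 1200

|Mᵢ| > 3.5 ⇔ |xᵢ − 322.00| > 3.5·107.50/0.6745 = 557.82.
So outliers lie outside [-235.82, 879.82].
901: M = 3.63 → outlier.
1065: M = 4.66 → outlier.
1069: M = 4.69 → outlier.
1200: M = 5.51 → outlier.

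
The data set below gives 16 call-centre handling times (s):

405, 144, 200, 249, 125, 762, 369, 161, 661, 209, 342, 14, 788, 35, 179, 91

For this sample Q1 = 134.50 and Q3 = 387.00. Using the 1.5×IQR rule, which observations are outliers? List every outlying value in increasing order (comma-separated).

788

IQR = Q3 − Q1 = 387.00 − 134.50 = 252.50.
Lower fence = Q1 − 1.5·IQR = 134.50 − 378.75 = -244.25.
Upper fence = Q3 + 1.5·IQR = 387.00 + 378.75 = 765.75.
788 > 765.75 → outlier.
All remaining values lie within [-244.25, 765.75].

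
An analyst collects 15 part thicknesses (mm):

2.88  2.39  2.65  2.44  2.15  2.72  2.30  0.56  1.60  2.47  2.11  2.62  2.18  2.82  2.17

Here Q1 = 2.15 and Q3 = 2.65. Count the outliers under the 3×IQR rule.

1

IQR = 0.50; fences at 2.15 − 1.50 = 0.65 and 2.65 + 1.50 = 4.15.
Outside the cutoffs: 0.56.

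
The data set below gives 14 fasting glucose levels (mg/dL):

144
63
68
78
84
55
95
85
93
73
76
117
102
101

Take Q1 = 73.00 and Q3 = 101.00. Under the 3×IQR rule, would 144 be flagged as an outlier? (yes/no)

IQR = Q3 − Q1 = 101.00 − 73.00 = 28.00.
Lower fence = Q1 − 3·IQR = 73.00 − 84.00 = -11.00.
Upper fence = Q3 + 3·IQR = 101.00 + 84.00 = 185.00.
144 lies within [-11.00, 185.00].

no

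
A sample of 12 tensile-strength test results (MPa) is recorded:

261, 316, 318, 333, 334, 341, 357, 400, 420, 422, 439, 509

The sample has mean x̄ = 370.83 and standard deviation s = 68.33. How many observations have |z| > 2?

Cutoffs: x̄ ± 2s = [234.17, 507.49].
Outside the cutoffs: 509.

1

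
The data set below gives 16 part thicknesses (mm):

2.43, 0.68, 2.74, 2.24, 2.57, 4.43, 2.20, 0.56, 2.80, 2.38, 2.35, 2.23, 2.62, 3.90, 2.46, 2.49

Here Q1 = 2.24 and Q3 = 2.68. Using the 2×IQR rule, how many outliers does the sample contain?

IQR = 0.44; fences at 2.24 − 0.88 = 1.36 and 2.68 + 0.88 = 3.56.
Outside the cutoffs: 0.56, 0.68, 3.90, 4.43.

4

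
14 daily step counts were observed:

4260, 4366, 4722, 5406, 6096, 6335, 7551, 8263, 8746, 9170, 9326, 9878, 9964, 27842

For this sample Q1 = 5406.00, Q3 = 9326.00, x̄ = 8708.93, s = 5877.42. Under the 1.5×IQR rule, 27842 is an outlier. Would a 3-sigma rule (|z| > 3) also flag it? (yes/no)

z = (27842 − 8708.93) / 5877.42 = 3.26.
|z| = 3.26 > 3.

yes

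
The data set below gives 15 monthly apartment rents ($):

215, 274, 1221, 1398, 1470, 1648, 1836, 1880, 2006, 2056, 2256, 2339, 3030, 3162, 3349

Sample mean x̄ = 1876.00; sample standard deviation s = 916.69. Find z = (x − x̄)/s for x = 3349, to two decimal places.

z = (3349 − 1876.00) / 916.69 = 1.61.

1.61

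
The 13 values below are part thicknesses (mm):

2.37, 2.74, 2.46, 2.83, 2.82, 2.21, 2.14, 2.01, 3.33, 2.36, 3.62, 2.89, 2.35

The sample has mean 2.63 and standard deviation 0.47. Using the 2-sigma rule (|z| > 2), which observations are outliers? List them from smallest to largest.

Cutoffs at x̄ ± 2s: 2.63 ± 2·0.47 = [1.69, 3.57].
3.62: z = 2.11, |z| > 2 → outlier.
Every other value lies within [1.69, 3.57].

3.62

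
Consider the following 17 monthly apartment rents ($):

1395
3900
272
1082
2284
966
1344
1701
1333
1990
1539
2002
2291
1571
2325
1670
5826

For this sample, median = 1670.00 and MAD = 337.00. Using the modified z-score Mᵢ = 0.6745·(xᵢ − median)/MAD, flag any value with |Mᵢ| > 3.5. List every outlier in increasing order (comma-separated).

|Mᵢ| > 3.5 ⇔ |xᵢ − 1670.00| > 3.5·337.00/0.6745 = 1748.70.
So outliers lie outside [-78.70, 3418.70].
3900: M = 4.46 → outlier.
5826: M = 8.32 → outlier.

3900, 5826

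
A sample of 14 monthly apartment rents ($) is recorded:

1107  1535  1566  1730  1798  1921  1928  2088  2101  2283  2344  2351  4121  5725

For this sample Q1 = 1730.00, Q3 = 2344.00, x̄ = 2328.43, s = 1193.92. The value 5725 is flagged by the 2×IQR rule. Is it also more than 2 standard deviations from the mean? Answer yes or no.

yes

z = (5725 − 2328.43) / 1193.92 = 2.84.
|z| = 2.84 > 2.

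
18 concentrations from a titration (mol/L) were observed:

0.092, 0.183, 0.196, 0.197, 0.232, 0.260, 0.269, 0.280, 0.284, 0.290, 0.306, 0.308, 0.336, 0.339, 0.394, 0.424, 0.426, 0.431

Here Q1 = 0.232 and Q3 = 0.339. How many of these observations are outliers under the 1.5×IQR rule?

IQR = 0.107; fences at 0.232 − 0.1605 = 0.0715 and 0.339 + 0.1605 = 0.4995.
Every value lies within the cutoffs.

0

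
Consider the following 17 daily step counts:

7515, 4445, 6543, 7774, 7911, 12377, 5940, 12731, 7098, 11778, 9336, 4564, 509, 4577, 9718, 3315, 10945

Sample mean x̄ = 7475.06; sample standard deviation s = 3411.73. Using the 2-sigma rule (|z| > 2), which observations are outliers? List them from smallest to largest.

Cutoffs at x̄ ± 2s: 7475.06 ± 2·3411.73 = [651.60, 14298.52].
509: z = -2.04, |z| > 2 → outlier.
Every other value lies within [651.60, 14298.52].

509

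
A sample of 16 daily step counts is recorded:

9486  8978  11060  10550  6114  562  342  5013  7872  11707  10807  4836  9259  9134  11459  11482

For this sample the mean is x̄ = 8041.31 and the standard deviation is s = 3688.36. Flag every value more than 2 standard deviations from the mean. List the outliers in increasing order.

342, 562

Cutoffs at x̄ ± 2s: 8041.31 ± 2·3688.36 = [664.59, 15418.03].
342: z = -2.09, |z| > 2 → outlier.
562: z = -2.03, |z| > 2 → outlier.
Every other value lies within [664.59, 15418.03].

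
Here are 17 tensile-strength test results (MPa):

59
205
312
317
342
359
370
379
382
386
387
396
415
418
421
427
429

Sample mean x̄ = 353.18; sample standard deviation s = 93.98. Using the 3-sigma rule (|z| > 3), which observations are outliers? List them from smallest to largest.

59

Cutoffs at x̄ ± 3s: 353.18 ± 3·93.98 = [71.24, 635.12].
59: z = -3.13, |z| > 3 → outlier.
Every other value lies within [71.24, 635.12].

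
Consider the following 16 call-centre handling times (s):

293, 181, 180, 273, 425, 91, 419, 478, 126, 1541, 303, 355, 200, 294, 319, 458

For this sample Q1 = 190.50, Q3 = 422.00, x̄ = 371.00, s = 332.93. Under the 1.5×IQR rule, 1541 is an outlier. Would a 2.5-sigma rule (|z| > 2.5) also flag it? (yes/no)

z = (1541 − 371.00) / 332.93 = 3.51.
|z| = 3.51 > 2.5.

yes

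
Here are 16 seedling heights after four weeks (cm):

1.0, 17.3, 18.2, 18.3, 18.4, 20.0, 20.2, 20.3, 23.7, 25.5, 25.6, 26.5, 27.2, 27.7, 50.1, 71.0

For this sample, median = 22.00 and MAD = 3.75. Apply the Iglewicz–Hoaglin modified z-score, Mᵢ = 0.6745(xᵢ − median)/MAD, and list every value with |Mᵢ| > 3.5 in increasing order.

|Mᵢ| > 3.5 ⇔ |xᵢ − 22.00| > 3.5·3.75/0.6745 = 19.46.
So outliers lie outside [2.54, 41.46].
1.0: M = -3.78 → outlier.
50.1: M = 5.05 → outlier.
71.0: M = 8.81 → outlier.

1.0, 50.1, 71.0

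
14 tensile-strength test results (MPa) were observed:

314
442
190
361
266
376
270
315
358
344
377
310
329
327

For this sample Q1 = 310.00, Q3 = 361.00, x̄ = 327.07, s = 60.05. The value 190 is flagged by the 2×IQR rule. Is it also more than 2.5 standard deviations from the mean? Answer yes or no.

z = (190 − 327.07) / 60.05 = -2.28.
|z| = 2.28 ≤ 2.5.

no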